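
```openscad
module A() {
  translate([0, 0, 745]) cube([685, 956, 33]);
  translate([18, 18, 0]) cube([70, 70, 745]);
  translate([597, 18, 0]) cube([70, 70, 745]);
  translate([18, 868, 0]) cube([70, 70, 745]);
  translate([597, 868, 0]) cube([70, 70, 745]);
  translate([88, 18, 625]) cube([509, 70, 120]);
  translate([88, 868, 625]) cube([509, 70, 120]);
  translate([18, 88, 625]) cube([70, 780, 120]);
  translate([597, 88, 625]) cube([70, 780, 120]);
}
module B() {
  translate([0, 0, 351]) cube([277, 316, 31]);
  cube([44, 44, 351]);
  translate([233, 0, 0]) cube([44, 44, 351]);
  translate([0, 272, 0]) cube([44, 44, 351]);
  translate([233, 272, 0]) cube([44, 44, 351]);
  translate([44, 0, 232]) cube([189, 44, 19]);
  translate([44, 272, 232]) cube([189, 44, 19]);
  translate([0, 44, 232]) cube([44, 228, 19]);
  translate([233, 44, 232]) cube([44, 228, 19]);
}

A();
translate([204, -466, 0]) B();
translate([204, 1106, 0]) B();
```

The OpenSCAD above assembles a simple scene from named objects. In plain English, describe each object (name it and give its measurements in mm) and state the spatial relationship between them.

A is a table with a 685×956 mm rectangular top, 33 mm thick, top surface at z = 778 mm, supported by four 70×70 mm square legs, each inset 18 mm from the nearest pair of top edges, running from the floor. Four apron rails, 70 mm thick and 120 mm tall, run between adjacent legs with their top edges flush with the underside of the top and their outer faces flush with the legs' outer faces.

B is a simple wooden stool: a rectangular seat 277 mm (x) by 316 mm (y), 31 mm thick, top face at z = 382 mm, on four square legs, each 44×44 mm in cross-section. The legs rest on z = 0, each flush with a corner of the seat. Four stretchers, 44 mm wide and 19 mm tall, connect adjacent legs with their undersides at z = 232 mm, each running between the inner faces of the legs it joins and aligned with the legs' outer faces on the other axis.

Two stools sit around the table at the −y, +y sides.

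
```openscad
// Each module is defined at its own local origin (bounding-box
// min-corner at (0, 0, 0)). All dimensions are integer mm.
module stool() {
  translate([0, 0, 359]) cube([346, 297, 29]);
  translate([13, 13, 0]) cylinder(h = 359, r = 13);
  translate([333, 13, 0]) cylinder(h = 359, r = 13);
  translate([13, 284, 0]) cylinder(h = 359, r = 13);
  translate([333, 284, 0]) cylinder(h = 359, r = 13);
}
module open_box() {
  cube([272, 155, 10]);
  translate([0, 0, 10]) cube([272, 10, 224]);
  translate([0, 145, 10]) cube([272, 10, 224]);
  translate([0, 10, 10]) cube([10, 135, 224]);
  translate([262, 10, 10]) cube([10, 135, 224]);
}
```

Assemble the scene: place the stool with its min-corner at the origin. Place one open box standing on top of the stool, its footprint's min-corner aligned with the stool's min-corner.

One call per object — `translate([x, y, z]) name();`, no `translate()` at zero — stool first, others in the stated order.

stool();
translate([0, 0, 388]) open_box();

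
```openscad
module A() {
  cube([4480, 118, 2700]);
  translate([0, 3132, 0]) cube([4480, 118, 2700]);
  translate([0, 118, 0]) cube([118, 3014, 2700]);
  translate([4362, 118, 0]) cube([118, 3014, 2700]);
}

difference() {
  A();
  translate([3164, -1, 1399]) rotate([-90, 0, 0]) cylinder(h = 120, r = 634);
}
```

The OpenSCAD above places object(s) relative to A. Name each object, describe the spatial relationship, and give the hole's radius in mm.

The subtracted cylinder has r = 634 mm.

A is a house frame. The house frame has a circular hole through its front wall. The hole's radius is 634 mm.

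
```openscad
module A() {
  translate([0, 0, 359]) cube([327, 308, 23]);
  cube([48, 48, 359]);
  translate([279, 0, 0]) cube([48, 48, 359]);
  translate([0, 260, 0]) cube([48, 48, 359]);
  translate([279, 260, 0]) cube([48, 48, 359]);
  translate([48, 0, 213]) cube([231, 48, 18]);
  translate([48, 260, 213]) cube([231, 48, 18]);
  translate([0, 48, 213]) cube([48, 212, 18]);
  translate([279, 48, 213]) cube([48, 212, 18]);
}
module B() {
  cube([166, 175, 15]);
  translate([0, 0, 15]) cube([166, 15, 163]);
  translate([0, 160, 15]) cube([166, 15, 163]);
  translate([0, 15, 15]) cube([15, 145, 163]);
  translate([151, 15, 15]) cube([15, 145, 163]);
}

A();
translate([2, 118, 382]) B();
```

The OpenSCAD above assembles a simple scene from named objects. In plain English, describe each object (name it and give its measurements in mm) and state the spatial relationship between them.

A is a four-legged stool. The seat is a 327×308×23 mm slab whose top surface is at z = 382 mm; four square legs, each 48×48 mm in cross-section, run from the floor (z = 0) to the underside of the seat, each flush with a corner of the seat. Four stretchers, 48 mm wide and 18 mm tall, connect adjacent legs with their undersides at z = 213 mm, each running between the inner faces of the legs it joins and aligned with the legs' outer faces on the other axis.

B is an open-topped rectangular box: outside dimensions 166×175×178 mm, with a uniform wall and base thickness of 15 mm. The base is a full 166×175 slab on the floor; four walls sit on top of the base. The front and back walls (the −y and +y sides) span the full width; the two side walls fit between them.

The open box is on top of the stool.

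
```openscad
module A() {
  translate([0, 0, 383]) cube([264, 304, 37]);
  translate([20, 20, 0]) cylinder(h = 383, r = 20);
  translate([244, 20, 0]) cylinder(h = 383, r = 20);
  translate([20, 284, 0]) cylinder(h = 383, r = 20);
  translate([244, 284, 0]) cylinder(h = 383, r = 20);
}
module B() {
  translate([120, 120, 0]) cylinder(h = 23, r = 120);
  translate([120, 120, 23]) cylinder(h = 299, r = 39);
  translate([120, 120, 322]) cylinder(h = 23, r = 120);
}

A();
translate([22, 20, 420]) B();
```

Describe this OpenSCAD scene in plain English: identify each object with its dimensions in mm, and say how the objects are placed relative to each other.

A is a four-legged stool. The seat is a 264×304×37 mm slab whose top surface is at z = 420 mm; four round legs, each 40 mm in diameter, run from the floor (z = 0) to the underside of the seat, each leg's axis is inset half a diameter from the nearest pair of seat edges (so the leg's bounding box is flush with the corner).

B is a spool: two coaxial disc flanges of radius 120 mm and thickness 23 mm, joined by a core cylinder of radius 39 mm and height 299 mm. The lower flange rests on z = 0 and the three cylinders share a vertical axis.

The spool is on top of the stool.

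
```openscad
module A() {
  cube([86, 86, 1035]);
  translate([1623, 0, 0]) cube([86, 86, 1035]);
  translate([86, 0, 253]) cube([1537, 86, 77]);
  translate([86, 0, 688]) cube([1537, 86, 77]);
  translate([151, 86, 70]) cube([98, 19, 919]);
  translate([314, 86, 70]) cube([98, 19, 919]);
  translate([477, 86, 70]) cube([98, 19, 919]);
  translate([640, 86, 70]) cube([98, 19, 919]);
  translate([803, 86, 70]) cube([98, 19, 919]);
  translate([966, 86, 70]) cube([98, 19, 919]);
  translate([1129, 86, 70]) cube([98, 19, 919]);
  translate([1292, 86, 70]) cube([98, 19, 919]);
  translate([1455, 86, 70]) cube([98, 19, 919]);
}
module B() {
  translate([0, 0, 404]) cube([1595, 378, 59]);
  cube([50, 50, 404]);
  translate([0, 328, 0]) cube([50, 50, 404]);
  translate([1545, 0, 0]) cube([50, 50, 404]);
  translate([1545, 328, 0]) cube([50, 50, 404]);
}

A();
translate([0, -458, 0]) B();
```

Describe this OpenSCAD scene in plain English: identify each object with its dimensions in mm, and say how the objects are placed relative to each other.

A is a fence section. Two 86×86 mm posts, 1035 mm tall, stand on the floor with a clear span of 1537 mm between their inner faces. Two horizontal rails of 86×77 mm section span the gap between the posts with their undersides at z = 253 mm and z = 688 mm, flush with the posts' −y face. 9 pickets, each 98 mm wide, 19 mm thick and 919 mm tall, are fixed to the +y face of the rails with their bottoms at z = 70 mm, evenly spaced across the span with equal gaps (rounded down to the nearest mm) at the −x end and between each pair — any rounding remainder accumulates at the +x end.

B is a bench: a 1595×378 mm seat slab, 59 mm thick, top at z = 463 mm, on four 50×50 mm square legs flush with the seat corners and standing on z = 0.

The bench is on the floor beside the fence section on its −y side.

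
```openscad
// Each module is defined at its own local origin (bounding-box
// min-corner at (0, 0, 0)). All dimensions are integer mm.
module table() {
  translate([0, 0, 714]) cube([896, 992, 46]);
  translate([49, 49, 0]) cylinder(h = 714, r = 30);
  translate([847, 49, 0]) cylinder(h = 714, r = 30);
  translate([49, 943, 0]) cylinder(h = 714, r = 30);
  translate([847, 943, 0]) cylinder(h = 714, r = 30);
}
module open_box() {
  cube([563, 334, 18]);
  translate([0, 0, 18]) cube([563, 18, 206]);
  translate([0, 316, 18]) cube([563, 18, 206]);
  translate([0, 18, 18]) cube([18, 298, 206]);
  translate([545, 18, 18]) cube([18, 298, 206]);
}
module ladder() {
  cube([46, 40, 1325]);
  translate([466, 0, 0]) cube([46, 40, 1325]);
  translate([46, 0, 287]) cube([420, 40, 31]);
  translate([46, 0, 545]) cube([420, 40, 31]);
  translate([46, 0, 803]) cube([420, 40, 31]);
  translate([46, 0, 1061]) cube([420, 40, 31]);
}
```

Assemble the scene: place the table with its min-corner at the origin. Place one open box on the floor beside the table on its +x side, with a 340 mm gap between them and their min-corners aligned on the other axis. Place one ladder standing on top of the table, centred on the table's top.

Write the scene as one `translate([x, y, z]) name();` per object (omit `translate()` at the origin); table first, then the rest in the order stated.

table();
translate([1236, 0, 0]) open_box();
translate([192, 476, 760]) ladder();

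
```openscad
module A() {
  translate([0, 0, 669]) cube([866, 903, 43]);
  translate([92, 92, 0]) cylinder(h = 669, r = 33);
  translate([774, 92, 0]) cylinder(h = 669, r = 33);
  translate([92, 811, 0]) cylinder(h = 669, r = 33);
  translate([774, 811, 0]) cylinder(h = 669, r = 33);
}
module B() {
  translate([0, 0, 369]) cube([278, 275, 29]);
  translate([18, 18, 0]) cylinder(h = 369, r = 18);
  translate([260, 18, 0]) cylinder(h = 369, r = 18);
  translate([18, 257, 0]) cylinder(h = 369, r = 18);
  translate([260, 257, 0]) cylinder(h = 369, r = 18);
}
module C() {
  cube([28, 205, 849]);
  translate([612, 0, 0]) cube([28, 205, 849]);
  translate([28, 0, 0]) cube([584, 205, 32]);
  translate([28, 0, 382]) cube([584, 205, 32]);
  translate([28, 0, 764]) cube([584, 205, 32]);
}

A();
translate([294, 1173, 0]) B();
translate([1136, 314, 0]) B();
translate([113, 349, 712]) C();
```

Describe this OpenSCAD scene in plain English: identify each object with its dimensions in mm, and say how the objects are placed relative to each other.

A is a table with a 866×903 mm rectangular top, 43 mm thick, top surface at z = 712 mm, supported by four round legs of 66 mm diameter, each leg's bounding box inset 59 mm from the nearest pair of top edges, running from the floor.

B is a four-legged stool. The seat is 278×275 mm, 29 mm thick, top at z = 398 mm. It stands on four round legs, each 36 mm in diameter, from z = 0 to the seat underside, each leg's axis is inset half a diameter from the nearest pair of seat edges (so the leg's bounding box is flush with the corner).

C is a bookshelf 640 mm wide overall, 205 mm deep and 849 mm tall. The two sides are 28 mm thick vertical panels. 3 horizontal shelves of 32 mm thickness span between the inner faces of the sides; the lowest shelf sits on the floor and shelves are stacked with a clear vertical gap of 350 mm between each pair.

Two stools sit around the table at the +y, +x sides. The bookshelf is on top of the table, centred.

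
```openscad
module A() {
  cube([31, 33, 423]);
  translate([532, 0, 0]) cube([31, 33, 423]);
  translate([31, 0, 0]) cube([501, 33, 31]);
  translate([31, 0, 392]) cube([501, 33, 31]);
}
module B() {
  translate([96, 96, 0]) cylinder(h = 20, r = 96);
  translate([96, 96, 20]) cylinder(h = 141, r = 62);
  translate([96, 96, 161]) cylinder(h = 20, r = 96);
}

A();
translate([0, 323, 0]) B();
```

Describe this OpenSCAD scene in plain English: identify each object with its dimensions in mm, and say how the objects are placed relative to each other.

A is a rectangular picture frame lying in the x–z plane (depth along y). The opening is 501 mm wide (x) by 361 mm tall (z), surrounded by a border 31 mm wide on all four sides. The frame is 33 mm deep and is made of two full-height vertical stiles with two horizontal rails fitted between them.

B is a spool: two coaxial disc flanges of radius 96 mm and thickness 20 mm, joined by a core cylinder of radius 62 mm and height 141 mm. The lower flange rests on z = 0 and the three cylinders share a vertical axis.

The spool is on the floor beside the picture frame on its +y side.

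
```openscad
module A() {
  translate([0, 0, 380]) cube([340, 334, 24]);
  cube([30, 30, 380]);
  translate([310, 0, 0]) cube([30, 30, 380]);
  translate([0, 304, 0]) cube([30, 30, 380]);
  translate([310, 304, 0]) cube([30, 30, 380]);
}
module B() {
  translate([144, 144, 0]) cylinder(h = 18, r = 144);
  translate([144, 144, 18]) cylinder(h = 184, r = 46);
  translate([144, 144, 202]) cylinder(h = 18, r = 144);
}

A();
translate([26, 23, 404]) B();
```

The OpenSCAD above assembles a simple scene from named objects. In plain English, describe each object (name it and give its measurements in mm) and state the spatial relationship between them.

A is a simple wooden stool: a rectangular seat 340 mm (x) by 334 mm (y), 24 mm thick, top face at z = 404 mm, on four square legs, each 30×30 mm in cross-section. The legs rest on z = 0, each flush with a corner of the seat.

B is a spool: two coaxial disc flanges of radius 144 mm and thickness 18 mm, joined by a core cylinder of radius 46 mm and height 184 mm. The lower flange rests on z = 0 and the three cylinders share a vertical axis.

The spool is on top of the stool, centred.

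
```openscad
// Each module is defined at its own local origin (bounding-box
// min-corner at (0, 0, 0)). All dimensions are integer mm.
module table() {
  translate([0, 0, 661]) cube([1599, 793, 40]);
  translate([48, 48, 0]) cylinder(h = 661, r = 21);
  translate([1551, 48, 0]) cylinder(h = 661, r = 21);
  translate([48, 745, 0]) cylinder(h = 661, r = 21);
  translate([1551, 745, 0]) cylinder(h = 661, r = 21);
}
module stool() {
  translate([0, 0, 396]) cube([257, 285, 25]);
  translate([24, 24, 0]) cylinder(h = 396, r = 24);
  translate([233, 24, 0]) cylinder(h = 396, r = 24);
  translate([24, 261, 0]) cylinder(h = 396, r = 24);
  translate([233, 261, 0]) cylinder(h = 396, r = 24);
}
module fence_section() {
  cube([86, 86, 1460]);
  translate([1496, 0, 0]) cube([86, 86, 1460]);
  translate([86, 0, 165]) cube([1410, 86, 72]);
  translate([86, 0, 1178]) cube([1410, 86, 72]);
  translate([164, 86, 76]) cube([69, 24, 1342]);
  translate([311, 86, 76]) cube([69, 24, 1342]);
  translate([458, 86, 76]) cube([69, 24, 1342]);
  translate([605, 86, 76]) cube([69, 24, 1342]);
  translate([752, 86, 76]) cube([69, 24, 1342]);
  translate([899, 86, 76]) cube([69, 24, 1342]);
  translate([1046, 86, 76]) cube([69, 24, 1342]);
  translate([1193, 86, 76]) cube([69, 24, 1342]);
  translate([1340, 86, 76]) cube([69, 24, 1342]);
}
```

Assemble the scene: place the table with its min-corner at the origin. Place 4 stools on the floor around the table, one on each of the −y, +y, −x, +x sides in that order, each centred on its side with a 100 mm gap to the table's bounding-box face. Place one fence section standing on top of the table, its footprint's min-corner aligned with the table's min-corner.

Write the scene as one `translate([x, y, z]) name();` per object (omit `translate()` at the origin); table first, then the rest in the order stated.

table();
translate([671, -385, 0]) stool();
translate([671, 893, 0]) stool();
translate([-357, 254, 0]) stool();
translate([1699, 254, 0]) stool();
translate([0, 0, 701]) fence_section();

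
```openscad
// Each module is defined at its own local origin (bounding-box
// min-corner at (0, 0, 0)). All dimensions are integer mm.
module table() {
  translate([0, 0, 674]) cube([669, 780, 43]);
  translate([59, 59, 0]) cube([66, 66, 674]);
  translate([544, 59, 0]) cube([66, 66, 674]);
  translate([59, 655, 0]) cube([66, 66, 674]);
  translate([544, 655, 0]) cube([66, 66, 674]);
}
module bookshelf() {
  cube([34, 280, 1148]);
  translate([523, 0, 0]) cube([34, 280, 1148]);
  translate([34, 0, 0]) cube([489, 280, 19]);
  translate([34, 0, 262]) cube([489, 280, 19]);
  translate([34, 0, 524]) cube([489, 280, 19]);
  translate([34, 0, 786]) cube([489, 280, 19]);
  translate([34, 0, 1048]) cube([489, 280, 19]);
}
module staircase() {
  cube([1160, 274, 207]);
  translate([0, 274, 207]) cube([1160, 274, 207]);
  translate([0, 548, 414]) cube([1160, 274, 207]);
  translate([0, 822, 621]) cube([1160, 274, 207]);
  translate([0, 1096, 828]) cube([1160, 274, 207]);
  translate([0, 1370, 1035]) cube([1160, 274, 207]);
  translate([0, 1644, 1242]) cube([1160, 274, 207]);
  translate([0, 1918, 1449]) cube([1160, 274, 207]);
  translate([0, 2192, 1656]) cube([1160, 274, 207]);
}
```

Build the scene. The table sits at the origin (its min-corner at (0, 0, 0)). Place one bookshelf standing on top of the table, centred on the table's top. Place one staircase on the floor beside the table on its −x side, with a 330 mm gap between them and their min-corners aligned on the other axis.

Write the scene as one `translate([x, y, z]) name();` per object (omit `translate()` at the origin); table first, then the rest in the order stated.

table();
translate([56, 250, 717]) bookshelf();
translate([-1490, 0, 0]) staircase();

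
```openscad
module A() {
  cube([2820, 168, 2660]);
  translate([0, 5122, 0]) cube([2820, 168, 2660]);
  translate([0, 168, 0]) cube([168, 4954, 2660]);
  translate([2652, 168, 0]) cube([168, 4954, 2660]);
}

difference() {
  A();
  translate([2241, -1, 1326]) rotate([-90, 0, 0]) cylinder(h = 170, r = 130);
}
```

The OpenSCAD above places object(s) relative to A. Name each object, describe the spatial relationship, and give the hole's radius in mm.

The subtracted cylinder has r = 130 mm.

A is a house frame. The house frame has a circular hole through its front wall. The hole's radius is 130 mm.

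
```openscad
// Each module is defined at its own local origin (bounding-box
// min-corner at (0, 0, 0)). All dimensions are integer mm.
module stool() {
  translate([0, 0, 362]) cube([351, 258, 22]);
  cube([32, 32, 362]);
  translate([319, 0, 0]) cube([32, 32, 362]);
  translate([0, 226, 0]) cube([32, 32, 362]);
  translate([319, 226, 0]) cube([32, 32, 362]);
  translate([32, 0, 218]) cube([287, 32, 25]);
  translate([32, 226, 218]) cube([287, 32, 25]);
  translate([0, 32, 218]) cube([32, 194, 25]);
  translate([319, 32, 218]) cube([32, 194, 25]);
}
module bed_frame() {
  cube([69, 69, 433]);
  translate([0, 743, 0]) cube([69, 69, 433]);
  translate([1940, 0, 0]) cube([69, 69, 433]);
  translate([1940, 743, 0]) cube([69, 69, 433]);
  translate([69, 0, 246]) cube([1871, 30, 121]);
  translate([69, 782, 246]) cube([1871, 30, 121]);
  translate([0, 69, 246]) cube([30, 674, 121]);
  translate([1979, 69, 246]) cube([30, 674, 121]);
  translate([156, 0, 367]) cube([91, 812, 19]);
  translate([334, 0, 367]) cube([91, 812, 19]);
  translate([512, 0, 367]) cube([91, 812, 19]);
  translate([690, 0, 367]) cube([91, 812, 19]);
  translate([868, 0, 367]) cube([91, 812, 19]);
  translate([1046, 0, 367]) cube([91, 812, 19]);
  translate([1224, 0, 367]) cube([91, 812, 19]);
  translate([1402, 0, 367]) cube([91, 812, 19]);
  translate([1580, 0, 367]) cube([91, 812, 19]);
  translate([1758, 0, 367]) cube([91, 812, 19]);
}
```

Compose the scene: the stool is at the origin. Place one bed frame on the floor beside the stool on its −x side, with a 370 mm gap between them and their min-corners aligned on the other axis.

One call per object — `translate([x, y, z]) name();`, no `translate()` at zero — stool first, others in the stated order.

stool();
translate([-2379, 0, 0]) bed_frame();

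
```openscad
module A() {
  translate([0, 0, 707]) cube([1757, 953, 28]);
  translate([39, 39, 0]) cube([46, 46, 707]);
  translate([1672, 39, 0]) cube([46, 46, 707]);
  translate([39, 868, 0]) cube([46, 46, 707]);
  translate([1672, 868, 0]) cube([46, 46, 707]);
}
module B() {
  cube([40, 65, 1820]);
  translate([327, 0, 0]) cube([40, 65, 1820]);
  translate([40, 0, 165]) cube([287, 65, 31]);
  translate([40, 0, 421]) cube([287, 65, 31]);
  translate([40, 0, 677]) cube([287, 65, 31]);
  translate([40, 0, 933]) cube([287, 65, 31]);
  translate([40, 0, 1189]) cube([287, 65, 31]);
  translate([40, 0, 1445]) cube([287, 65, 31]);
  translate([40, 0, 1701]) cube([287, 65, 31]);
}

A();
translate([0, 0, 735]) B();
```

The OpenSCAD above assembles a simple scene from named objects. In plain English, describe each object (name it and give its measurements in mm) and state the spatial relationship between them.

A is a table with a 1757×953 mm rectangular top, 28 mm thick, top surface at z = 735 mm, supported by four 46×46 mm square legs, each inset 39 mm from the nearest pair of top edges, running from the floor.

B is a straight ladder. Two 40×65 mm vertical rails, 1820 mm tall, stand 367 mm apart (outside-to-outside) with their front faces coplanar on the −y side. 7 rungs, each 65 mm deep and 31 mm tall, span between the inner faces of the rails, front faces flush with the rails. The lowest rung's underside is at z = 165 mm and rungs are spaced 256 mm apart (underside to underside).

The ladder is on top of the table.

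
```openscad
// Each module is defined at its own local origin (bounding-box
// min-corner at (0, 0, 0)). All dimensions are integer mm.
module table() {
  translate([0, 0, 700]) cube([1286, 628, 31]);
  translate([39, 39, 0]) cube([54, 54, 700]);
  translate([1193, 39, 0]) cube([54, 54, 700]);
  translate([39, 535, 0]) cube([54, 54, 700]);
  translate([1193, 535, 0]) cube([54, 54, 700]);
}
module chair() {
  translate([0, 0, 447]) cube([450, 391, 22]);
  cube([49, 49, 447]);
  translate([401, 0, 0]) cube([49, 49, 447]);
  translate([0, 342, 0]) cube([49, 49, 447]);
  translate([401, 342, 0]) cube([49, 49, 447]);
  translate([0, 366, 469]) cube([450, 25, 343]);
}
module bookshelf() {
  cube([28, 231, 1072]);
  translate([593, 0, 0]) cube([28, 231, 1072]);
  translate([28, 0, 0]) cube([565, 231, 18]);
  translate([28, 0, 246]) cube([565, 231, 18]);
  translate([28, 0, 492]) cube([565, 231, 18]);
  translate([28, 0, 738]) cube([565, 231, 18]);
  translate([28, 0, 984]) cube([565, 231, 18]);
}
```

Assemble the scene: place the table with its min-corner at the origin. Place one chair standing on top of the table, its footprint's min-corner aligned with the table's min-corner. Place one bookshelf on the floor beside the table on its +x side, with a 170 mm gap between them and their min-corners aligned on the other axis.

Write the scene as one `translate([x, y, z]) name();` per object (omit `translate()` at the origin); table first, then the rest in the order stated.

table();
translate([0, 0, 731]) chair();
translate([1456, 0, 0]) bookshelf();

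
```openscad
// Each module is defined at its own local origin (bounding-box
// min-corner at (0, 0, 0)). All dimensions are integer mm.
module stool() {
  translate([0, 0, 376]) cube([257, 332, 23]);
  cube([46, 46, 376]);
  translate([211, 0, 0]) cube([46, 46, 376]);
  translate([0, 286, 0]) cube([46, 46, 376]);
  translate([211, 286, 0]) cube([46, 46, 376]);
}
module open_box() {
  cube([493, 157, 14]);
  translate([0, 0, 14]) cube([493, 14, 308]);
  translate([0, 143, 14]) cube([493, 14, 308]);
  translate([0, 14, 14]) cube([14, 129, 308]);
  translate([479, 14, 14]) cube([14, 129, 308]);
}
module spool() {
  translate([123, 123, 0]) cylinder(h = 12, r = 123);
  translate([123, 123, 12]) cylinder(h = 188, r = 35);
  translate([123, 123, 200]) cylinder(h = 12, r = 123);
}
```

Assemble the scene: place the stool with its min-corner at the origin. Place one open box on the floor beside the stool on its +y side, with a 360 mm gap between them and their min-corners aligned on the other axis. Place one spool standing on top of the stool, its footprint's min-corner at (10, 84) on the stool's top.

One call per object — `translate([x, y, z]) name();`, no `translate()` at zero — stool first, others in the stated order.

stool();
translate([0, 692, 0]) open_box();
translate([10, 84, 399]) spool();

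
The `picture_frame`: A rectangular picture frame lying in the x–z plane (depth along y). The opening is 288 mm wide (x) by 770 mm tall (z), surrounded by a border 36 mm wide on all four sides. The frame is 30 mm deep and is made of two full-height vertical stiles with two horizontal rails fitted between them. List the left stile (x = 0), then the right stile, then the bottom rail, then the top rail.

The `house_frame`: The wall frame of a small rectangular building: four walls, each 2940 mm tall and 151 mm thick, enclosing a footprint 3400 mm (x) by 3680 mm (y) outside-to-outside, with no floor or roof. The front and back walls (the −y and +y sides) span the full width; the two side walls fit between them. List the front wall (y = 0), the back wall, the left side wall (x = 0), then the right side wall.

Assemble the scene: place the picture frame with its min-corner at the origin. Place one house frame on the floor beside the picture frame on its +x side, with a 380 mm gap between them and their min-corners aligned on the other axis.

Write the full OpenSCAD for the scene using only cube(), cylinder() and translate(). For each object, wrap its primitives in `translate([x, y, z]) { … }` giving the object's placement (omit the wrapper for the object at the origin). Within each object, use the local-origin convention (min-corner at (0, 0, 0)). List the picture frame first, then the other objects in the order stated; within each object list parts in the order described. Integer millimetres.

cube([36, 30, 842]);
translate([324, 0, 0]) cube([36, 30, 842]);
translate([36, 0, 0]) cube([288, 30, 36]);
translate([36, 0, 806]) cube([288, 30, 36]);
translate([740, 0, 0]) {
  cube([3400, 151, 2940]);
  translate([0, 3529, 0]) cube([3400, 151, 2940]);
  translate([0, 151, 0]) cube([151, 3378, 2940]);
  translate([3249, 151, 0]) cube([151, 3378, 2940]);
}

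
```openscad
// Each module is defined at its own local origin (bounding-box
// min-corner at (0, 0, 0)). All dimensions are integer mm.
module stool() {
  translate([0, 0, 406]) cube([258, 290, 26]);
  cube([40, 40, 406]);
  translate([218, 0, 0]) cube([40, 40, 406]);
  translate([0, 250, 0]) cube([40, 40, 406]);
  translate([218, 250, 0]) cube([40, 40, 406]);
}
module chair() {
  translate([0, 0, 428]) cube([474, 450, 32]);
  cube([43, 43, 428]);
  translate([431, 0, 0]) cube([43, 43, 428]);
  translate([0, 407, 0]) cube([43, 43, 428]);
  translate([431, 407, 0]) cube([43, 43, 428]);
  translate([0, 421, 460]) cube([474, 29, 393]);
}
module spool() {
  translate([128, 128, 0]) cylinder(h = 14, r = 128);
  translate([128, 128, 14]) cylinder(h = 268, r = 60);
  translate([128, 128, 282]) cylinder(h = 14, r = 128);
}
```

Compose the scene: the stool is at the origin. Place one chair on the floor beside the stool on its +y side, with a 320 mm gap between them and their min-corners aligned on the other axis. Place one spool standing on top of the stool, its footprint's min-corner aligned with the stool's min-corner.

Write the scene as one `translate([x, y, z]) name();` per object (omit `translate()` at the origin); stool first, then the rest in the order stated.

stool();
translate([0, 610, 0]) chair();
translate([0, 0, 432]) spool();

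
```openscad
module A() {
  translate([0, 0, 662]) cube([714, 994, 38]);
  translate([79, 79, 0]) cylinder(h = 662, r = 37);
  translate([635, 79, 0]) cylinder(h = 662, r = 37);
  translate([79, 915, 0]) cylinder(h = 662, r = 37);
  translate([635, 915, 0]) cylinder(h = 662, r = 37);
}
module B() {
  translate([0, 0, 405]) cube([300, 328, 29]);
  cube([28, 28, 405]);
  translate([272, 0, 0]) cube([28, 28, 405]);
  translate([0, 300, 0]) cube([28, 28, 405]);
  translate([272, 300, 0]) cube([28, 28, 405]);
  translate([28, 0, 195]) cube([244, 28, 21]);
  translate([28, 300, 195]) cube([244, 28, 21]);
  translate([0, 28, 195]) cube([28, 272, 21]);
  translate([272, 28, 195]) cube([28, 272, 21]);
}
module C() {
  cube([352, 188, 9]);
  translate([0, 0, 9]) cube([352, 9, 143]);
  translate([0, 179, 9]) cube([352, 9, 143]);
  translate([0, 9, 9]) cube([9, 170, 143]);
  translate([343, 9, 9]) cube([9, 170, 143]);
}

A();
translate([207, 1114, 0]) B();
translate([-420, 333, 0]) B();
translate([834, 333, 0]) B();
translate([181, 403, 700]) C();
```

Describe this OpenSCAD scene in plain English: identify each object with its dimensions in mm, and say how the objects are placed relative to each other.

A is a table: top 714 mm (x) × 994 mm (y), 38 mm thick, upper face at z = 700 mm, on four round legs of 74 mm diameter, each leg's bounding box inset 42 mm from the nearest pair of top edges, running from z = 0 to the bottom of the top.

B is a four-legged stool. The seat is 300×328 mm, 29 mm thick, top at z = 434 mm. It stands on four square legs, each 28×28 mm in cross-section, from z = 0 to the seat underside, each flush with a corner of the seat. Four stretchers, 28 mm wide and 21 mm tall, connect adjacent legs with their undersides at z = 195 mm, each running between the inner faces of the legs it joins and aligned with the legs' outer faces on the other axis.

C is an open-topped rectangular box: outside dimensions 352×188×152 mm, with a uniform wall and base thickness of 9 mm. The base is a full 352×188 slab on the floor; four walls sit on top of the base. The front and back walls (the −y and +y sides) span the full width; the two side walls fit between them.

Three stools sit around the table at the +y, −x, +x sides. The open box is on top of the table, centred.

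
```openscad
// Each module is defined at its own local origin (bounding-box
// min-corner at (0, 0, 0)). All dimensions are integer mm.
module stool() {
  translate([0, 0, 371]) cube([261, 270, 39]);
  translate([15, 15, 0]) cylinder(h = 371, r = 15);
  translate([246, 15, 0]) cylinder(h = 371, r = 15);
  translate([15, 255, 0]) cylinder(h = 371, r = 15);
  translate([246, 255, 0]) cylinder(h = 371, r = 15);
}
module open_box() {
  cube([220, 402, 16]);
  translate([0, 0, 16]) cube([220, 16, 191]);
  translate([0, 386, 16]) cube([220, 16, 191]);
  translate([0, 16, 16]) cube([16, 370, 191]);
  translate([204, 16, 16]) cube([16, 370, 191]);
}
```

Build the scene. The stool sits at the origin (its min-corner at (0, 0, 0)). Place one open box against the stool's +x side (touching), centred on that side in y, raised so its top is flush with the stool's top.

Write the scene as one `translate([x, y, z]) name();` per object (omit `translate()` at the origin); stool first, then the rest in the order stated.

stool();
translate([261, -66, 203]) open_box();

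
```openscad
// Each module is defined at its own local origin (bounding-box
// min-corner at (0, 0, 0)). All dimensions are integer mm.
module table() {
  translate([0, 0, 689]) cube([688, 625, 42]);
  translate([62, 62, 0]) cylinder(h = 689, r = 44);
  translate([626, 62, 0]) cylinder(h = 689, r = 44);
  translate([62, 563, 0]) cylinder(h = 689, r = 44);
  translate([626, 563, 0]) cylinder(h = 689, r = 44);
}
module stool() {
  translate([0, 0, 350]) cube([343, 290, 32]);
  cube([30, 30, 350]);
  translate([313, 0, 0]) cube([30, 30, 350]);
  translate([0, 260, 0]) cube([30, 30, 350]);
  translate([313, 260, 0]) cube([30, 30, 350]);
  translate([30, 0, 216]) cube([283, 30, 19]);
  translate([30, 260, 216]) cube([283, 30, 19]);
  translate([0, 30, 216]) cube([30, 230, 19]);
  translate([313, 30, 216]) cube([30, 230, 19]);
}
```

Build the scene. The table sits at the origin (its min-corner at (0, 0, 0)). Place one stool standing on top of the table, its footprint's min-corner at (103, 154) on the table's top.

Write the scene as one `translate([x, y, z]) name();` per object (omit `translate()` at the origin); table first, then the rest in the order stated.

table();
translate([103, 154, 731]) stool();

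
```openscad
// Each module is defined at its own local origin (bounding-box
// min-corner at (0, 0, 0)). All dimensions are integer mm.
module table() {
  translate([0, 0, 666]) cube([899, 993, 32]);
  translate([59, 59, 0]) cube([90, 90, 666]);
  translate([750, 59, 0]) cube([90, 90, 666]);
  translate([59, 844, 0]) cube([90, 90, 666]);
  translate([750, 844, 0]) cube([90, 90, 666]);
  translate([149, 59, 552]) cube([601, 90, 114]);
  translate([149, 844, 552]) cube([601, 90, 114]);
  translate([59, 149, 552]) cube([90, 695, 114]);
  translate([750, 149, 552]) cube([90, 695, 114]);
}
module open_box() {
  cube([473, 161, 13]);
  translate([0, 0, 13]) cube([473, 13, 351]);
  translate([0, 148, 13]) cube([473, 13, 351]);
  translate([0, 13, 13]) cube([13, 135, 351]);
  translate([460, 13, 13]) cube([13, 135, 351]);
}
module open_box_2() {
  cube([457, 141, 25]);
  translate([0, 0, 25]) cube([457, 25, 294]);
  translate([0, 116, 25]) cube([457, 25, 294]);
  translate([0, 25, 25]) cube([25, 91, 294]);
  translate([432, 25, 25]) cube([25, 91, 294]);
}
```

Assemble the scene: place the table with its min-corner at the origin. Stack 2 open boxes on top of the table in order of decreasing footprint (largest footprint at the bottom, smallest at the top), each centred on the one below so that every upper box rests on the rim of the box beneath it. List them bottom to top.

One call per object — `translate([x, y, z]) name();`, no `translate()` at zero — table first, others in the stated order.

table();
translate([213, 416, 698]) open_box();
translate([221, 426, 1062]) open_box_2();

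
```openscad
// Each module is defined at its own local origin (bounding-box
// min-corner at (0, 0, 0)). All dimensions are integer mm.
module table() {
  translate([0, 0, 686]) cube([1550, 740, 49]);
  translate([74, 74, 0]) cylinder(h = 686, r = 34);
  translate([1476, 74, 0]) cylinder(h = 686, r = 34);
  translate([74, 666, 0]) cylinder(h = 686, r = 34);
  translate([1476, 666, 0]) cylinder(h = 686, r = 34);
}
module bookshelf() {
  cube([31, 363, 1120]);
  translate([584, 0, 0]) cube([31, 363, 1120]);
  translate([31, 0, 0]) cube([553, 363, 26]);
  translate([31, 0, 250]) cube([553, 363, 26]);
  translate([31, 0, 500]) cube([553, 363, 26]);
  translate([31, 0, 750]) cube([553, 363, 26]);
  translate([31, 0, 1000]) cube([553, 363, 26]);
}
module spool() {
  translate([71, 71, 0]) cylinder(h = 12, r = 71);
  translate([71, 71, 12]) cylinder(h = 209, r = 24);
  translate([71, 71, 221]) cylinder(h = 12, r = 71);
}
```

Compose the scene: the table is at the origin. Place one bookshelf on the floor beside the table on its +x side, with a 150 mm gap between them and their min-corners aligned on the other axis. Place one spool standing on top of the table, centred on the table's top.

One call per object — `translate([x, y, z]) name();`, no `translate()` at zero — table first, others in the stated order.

table();
translate([1700, 0, 0]) bookshelf();
translate([704, 299, 735]) spool();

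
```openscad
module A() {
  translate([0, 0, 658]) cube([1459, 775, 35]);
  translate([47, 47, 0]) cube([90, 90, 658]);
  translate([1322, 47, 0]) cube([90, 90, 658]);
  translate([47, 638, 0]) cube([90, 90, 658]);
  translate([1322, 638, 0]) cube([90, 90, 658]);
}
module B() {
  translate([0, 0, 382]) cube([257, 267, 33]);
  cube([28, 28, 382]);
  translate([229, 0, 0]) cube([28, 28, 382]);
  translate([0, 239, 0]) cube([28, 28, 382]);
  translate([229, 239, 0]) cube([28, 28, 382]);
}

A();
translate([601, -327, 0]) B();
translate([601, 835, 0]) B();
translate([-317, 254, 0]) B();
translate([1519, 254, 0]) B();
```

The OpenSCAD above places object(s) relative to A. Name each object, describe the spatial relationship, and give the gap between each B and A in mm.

A is a table. B is a stool. Four stools sit around the table at the −y, +y, −x, +x sides. The gap between each stool and the table is 60 mm.

Each stool's nearest face is 60 mm from the table's bounding box.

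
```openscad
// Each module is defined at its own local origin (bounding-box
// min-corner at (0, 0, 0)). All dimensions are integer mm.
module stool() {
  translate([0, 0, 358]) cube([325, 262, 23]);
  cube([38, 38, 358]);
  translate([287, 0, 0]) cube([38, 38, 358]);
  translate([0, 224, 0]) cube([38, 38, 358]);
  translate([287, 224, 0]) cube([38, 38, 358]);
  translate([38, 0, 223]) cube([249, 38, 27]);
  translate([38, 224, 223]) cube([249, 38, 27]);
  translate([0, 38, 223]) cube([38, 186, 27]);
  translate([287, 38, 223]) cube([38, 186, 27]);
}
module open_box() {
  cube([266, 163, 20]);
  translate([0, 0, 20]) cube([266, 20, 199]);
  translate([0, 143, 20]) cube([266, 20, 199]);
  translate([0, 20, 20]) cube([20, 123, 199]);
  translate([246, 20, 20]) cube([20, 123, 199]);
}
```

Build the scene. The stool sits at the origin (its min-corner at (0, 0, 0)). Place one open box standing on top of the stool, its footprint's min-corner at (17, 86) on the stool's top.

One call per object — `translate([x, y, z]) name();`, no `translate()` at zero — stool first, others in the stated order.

stool();
translate([17, 86, 381]) open_box();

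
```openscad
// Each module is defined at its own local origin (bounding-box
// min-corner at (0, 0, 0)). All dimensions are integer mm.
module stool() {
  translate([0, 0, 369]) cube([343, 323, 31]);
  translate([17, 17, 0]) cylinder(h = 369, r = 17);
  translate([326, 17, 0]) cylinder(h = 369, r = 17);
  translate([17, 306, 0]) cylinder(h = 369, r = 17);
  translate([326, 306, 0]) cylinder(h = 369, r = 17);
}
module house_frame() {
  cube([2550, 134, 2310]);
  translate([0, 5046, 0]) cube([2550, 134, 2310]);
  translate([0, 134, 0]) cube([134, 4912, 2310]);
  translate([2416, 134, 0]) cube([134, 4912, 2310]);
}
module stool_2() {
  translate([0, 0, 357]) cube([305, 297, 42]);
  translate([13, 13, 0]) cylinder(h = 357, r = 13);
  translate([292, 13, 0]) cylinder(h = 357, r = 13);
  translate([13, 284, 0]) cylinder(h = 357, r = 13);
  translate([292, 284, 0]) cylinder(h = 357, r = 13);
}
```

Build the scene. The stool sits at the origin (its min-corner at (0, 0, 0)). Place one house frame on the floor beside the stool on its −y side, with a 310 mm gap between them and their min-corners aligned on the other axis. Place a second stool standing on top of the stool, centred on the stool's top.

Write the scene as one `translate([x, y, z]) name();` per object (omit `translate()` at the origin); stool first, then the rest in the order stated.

stool();
translate([0, -5490, 0]) house_frame();
translate([19, 13, 400]) stool_2();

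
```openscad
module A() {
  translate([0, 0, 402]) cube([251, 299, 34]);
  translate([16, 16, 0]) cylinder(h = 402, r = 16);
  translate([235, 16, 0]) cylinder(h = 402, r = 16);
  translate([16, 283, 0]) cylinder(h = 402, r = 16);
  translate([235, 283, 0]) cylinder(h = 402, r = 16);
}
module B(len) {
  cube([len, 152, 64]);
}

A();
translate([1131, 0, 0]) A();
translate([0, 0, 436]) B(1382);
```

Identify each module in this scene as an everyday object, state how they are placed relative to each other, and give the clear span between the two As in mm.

A is a stool. B is a beam. A beam spans the tops of two stools. The clear span between the two stools is 880 mm.

Second stool starts at x = 1131; first ends at x = 251; clear span = 1131 − 251 = 880 mm.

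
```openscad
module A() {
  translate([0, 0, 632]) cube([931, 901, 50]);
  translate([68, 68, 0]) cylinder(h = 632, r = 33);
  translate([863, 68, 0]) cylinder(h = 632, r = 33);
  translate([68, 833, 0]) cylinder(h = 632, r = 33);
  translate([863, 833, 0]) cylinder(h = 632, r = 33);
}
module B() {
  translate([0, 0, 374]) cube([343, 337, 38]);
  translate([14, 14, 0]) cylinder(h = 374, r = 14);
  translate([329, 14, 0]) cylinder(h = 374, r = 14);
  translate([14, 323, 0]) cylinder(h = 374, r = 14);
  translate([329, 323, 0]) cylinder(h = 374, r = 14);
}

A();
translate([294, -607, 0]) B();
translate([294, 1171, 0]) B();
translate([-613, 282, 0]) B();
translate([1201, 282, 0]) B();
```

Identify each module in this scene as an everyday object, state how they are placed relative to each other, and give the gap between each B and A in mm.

Each stool's nearest face is 270 mm from the table's bounding box.

A is a table. B is a stool. Four stools sit around the table at the −y, +y, −x, +x sides. The gap between each stool and the table is 270 mm.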